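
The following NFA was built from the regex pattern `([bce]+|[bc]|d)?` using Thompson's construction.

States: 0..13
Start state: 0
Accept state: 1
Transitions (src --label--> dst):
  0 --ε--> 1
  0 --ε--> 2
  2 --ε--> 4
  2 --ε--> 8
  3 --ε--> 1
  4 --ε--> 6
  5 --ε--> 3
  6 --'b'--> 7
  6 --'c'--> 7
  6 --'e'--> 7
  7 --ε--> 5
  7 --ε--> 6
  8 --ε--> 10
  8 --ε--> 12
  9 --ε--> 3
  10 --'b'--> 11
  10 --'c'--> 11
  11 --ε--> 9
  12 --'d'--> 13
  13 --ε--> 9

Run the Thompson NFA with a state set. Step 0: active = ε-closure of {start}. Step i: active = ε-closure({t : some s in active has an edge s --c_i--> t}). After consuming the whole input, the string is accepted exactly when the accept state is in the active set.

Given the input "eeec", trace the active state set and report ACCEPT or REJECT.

initial (ε-close {0}): {0,1,2,4,6,8,10,12}
'e' @ 1: {1,3,5,6,7}  [accepting]
'e' @ 2: {1,3,5,6,7}  [accepting]
'e' @ 3: {1,3,5,6,7}  [accepting]
'c' @ 4: {1,3,5,6,7}  [accepting]
final: {1,3,5,6,7}; accept 1 in set

Answer: ACCEPT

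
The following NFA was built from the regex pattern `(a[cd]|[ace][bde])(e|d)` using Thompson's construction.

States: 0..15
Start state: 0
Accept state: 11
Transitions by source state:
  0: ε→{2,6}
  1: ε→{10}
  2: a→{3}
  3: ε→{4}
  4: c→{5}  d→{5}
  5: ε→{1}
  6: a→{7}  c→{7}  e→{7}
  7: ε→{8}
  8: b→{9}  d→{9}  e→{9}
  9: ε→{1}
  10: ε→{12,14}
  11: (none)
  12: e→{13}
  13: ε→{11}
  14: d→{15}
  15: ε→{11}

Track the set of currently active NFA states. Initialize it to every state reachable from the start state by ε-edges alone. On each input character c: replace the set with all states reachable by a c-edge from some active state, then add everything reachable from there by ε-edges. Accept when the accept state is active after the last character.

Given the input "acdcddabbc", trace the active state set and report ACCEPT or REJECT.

initial (ε-close {0}): {0,2,6}
'a' @ 1: {3,4,7,8}
'c' @ 2: {1,5,10,12,14}
'd' @ 3: {11,15}  (accept∈set)
'c' @ 4: {}  — dead — no transitions
rest 'ddabbc' ignored (set empty)
after full input: {}  (accept=11 not in)

Answer: REJECT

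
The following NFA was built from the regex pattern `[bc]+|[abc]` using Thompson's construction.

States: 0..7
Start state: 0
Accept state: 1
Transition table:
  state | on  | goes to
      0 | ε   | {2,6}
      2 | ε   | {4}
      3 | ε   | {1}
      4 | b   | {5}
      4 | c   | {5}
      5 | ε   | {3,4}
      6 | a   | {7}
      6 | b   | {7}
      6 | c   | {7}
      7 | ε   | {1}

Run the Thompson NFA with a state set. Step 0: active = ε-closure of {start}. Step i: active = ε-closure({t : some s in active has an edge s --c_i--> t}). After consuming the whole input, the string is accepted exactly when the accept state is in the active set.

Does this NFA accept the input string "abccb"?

Answer: REJECT

Derivation:
start: ε-closure({0}) = {0,2,4,6}
'a' @ 1: {1,7}  [accepting]
'b' @ 2: {}  — state set empty
rest 'ccb' ignored (set empty)
after full input: {}  (accept=1 not in)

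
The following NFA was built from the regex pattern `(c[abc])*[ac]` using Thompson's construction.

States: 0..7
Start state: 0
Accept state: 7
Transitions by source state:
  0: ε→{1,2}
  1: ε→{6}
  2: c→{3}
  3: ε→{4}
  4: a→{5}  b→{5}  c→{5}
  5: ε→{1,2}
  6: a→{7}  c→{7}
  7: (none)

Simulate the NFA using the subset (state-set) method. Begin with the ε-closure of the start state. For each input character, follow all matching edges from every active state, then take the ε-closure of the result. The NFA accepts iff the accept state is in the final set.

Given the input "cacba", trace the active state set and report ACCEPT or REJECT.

initial (ε-close {0}): {0,1,2,6}
'c' @ 1: {3,4,7}  [accepting]
'a' @ 2: {1,2,5,6}
'c' @ 3: {3,4,7}  [accepting]
'b' @ 4: {1,2,5,6}
'a' @ 5: {7}  [accepting]
after full input: {7}  (accept=7 in)

Answer: ACCEPT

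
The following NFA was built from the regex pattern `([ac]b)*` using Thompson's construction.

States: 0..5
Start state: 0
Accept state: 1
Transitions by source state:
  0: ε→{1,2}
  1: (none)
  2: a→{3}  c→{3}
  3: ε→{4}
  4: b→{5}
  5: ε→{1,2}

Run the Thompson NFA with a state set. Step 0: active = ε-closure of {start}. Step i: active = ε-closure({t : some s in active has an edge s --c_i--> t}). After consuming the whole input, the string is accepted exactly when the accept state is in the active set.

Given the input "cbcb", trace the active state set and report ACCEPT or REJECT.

S₀ = ε-closure({0}) = {0,1,2}
'c' @ 1: {3,4}
'b' @ 2: {1,2,5}  [accepting]
'c' @ 3: {3,4}
'b' @ 4: {1,2,5}  [accepting]
after full input: {1,2,5}  (accept=1 in)

Answer: ACCEPT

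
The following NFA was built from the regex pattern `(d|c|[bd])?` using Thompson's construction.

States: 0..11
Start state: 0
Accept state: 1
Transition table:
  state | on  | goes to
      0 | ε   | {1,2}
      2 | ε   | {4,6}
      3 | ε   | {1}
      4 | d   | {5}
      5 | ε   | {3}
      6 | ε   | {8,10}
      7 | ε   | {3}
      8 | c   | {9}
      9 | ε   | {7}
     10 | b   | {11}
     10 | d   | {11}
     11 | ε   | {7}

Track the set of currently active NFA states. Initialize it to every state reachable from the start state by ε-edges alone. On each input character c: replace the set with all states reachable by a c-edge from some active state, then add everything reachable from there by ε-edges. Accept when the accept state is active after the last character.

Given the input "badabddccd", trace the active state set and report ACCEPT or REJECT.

Answer: REJECT

Derivation:
start: ε-closure({0}) = {0,1,2,4,6,8,10}
'b' @ 1: {1,3,7,11}  (accept∈set)
'a' @ 2: {}  — state set empty
rest 'dabddccd' ignored (set empty)
after full input: {}  (accept=1 not in)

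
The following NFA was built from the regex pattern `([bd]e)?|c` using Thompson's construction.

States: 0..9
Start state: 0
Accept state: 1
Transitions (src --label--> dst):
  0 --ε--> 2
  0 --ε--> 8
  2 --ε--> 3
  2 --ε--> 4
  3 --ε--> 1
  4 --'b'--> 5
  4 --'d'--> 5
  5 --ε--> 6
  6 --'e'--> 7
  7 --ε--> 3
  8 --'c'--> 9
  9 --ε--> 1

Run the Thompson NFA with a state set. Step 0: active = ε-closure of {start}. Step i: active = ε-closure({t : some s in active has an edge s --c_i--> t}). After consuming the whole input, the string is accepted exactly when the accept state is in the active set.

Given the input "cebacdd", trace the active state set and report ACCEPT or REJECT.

initial (ε-close {0}): {0,1,2,3,4,8}
'c' @ 1: {1,9}  [accepting]
'e' @ 2: {}  — no active states
rest 'bacdd' ignored (set empty)
after full input: {}  (accept=1 not in)

Answer: REJECT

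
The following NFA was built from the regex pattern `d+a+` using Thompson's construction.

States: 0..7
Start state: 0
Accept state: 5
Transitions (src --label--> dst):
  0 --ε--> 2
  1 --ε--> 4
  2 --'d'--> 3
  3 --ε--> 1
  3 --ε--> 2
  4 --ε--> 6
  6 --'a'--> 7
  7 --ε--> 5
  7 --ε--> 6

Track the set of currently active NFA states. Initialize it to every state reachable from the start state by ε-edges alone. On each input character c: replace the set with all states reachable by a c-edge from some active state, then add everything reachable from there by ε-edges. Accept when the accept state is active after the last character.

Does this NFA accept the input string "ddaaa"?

start: ε-closure({0}) = {0,2}
'd' @ 1: {1,2,3,4,6}
'd' @ 2: {1,2,3,4,6}
'a' @ 3: {5,6,7}  ✓accept
'a' @ 4: {5,6,7}  ✓accept
'a' @ 5: {5,6,7}  ✓accept
final: {5,6,7}; accept 5 in set

Answer: ACCEPT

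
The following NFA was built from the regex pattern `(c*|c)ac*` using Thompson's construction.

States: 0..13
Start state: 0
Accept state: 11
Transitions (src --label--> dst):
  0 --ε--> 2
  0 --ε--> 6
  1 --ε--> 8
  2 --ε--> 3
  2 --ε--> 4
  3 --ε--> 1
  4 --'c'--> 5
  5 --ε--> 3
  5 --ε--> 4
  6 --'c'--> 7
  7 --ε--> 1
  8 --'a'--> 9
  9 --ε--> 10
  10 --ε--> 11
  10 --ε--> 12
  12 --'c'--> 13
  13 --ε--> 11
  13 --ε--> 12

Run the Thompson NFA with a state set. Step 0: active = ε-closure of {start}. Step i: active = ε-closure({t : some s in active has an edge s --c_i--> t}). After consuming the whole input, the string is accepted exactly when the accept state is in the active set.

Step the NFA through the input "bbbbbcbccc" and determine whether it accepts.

Answer: REJECT

Trace:
start: ε-closure({0}) = {0,1,2,3,4,6,8}
'b' @ 1: {}  — no active states
rest 'bbbbcbccc' ignored (set empty)
final: {}; accept 11 not in set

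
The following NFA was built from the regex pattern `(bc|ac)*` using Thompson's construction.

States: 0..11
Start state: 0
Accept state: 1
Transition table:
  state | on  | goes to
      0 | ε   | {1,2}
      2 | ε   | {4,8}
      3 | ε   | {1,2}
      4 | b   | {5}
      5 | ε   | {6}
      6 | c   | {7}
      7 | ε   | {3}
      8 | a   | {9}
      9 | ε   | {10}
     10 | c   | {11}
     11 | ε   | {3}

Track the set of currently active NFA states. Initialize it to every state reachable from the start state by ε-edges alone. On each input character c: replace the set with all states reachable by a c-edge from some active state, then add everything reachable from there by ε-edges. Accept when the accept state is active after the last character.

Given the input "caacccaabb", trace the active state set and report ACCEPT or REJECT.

Answer: REJECT

Trace:
initial (ε-close {0}): {0,1,2,4,8}
'c' @ 1: {}  — dead — no transitions
rest 'aacccaabb' ignored (set empty)
after full input: {}  (accept=1 not in)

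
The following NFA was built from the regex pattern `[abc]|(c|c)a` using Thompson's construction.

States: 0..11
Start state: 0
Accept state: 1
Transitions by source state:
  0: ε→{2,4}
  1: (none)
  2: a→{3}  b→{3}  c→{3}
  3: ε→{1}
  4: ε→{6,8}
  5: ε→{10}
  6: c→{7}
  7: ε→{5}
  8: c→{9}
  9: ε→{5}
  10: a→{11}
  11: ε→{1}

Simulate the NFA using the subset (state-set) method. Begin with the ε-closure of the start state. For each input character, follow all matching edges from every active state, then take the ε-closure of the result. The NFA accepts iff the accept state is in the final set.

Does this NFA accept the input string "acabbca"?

Answer: REJECT

Derivation:
S₀ = ε-closure({0}) = {0,2,4,6,8}
'a' @ 1: {1,3}  [accepting]
'c' @ 2: {}  — no active states
rest 'abbca' ignored (set empty)
end set {} — state 1 not in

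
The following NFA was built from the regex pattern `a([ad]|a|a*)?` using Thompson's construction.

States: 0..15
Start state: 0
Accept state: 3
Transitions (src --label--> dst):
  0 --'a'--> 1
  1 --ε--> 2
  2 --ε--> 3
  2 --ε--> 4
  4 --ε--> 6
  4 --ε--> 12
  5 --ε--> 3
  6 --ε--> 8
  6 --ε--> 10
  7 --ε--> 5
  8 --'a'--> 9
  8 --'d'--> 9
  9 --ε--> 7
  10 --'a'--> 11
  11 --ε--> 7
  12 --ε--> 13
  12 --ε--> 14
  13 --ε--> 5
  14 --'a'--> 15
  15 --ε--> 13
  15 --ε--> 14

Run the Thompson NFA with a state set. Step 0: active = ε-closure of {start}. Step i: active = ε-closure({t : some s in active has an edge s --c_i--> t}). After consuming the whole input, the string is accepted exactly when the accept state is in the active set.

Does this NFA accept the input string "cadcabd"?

Answer: REJECT

Steps:
S₀ = ε-closure({0}) = {0}
'c' @ 1: {}  — dead — no transitions
rest 'adcabd' ignored (set empty)
after full input: {}  (accept=3 not in)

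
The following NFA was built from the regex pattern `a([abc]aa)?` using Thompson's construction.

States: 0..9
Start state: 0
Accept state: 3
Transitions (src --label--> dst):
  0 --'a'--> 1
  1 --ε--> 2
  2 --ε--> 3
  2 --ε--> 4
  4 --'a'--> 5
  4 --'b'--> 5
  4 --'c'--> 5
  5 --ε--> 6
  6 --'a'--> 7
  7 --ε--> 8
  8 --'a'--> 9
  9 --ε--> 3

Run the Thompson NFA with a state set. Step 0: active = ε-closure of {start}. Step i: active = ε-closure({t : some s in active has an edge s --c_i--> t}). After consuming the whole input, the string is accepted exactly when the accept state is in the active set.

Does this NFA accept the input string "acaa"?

Answer: ACCEPT

Trace:
initial (ε-close {0}): {0}
'a' @ 1: {1,2,3,4}  [accepting]
'c' @ 2: {5,6}
'a' @ 3: {7,8}
'a' @ 4: {3,9}  [accepting]
end set {3,9} — state 3 in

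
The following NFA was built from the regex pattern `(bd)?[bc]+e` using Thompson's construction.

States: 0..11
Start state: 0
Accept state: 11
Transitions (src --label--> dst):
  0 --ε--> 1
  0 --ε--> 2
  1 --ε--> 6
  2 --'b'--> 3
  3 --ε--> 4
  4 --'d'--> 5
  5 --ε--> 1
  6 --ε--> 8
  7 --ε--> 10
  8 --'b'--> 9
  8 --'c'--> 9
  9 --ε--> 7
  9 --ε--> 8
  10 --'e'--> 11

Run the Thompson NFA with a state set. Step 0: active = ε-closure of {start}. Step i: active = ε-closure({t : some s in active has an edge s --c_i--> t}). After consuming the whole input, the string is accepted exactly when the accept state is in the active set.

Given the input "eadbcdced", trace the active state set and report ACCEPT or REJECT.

Answer: REJECT

Trace:
S₀ = ε-closure({0}) = {0,1,2,6,8}
'e' @ 1: {}  — state set empty
rest 'adbcdced' ignored (set empty)
end set {} — state 11 not in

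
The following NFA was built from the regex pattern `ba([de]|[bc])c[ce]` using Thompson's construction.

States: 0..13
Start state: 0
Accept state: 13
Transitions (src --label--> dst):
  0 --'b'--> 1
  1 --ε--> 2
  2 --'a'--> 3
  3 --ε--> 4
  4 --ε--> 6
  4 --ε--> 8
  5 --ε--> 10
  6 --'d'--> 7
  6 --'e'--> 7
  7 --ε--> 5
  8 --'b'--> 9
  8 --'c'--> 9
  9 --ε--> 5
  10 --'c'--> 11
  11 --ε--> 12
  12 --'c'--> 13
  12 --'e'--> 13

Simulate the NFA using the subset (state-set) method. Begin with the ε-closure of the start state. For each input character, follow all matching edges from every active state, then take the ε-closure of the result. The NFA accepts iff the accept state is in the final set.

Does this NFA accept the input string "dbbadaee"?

start: ε-closure({0}) = {0}
'd' @ 1: {}  — state set empty
rest 'bbadaee' ignored (set empty)
final: {}; accept 13 not in set

Answer: REJECT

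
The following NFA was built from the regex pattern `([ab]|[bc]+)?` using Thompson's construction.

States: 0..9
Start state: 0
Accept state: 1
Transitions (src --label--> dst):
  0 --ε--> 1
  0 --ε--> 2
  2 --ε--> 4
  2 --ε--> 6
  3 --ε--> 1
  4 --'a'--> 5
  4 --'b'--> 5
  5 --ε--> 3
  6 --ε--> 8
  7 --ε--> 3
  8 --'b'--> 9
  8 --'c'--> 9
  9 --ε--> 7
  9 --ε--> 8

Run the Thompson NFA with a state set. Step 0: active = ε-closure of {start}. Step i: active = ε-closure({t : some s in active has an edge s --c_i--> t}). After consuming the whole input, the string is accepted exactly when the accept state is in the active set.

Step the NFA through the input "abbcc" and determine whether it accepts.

start: ε-closure({0}) = {0,1,2,4,6,8}
'a' @ 1: {1,3,5}  [accepting]
'b' @ 2: {}  — state set empty
rest 'bcc' ignored (set empty)
final: {}; accept 1 not in set

Answer: REJECT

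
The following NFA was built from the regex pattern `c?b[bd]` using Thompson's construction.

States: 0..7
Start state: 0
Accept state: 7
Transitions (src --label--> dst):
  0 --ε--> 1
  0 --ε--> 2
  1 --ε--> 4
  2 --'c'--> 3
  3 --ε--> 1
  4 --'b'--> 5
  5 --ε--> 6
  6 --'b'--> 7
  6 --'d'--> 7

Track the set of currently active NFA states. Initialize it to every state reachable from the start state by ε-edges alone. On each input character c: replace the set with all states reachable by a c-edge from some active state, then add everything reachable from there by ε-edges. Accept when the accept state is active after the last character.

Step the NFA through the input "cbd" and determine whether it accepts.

start: ε-closure({0}) = {0,1,2,4}
'c' @ 1: {1,3,4}
'b' @ 2: {5,6}
'd' @ 3: {7}  ✓accept
end set {7} — state 7 in

Answer: ACCEPT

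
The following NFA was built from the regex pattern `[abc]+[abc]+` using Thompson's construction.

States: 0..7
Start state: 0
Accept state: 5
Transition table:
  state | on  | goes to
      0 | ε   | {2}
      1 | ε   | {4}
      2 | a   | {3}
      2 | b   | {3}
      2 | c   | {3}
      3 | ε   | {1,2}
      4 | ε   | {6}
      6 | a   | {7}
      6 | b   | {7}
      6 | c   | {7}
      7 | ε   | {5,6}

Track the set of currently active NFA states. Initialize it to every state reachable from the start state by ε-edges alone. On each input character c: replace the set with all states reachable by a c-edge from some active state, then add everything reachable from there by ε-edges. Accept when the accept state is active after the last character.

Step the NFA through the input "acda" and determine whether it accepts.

S₀ = ε-closure({0}) = {0,2}
'a' @ 1: {1,2,3,4,6}
'c' @ 2: {1,2,3,4,5,6,7}  ✓accept
'd' @ 3: {}  — state set empty
rest 'a' ignored (set empty)
final: {}; accept 5 not in set

Answer: REJECT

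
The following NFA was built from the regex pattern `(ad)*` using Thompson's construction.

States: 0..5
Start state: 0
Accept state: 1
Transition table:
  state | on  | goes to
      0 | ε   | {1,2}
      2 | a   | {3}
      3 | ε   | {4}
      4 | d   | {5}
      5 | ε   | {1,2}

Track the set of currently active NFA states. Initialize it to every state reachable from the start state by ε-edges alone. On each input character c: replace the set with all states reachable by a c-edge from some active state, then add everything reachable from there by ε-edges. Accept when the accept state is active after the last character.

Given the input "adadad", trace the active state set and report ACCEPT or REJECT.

start: ε-closure({0}) = {0,1,2}
'a' @ 1: {3,4}
'd' @ 2: {1,2,5}  (accept∈set)
'a' @ 3: {3,4}
'd' @ 4: {1,2,5}  (accept∈set)
'a' @ 5: {3,4}
'd' @ 6: {1,2,5}  (accept∈set)
after full input: {1,2,5}  (accept=1 in)

Answer: ACCEPT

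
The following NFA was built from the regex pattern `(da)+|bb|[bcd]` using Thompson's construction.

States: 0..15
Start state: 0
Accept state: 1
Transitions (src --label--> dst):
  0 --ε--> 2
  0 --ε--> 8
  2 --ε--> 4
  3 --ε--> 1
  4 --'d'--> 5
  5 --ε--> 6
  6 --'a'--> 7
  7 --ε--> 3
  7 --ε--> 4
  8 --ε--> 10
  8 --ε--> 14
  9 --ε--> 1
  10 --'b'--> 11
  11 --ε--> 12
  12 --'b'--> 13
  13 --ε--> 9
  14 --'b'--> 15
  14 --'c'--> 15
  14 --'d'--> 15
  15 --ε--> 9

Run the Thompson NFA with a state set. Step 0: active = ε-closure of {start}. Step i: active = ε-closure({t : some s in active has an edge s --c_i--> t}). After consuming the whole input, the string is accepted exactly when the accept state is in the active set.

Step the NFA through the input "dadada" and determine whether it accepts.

Answer: ACCEPT

Derivation:
start: ε-closure({0}) = {0,2,4,8,10,14}
'd' @ 1: {1,5,6,9,15}  (accept∈set)
'a' @ 2: {1,3,4,7}  (accept∈set)
'd' @ 3: {5,6}
'a' @ 4: {1,3,4,7}  (accept∈set)
'd' @ 5: {5,6}
'a' @ 6: {1,3,4,7}  (accept∈set)
after full input: {1,3,4,7}  (accept=1 in)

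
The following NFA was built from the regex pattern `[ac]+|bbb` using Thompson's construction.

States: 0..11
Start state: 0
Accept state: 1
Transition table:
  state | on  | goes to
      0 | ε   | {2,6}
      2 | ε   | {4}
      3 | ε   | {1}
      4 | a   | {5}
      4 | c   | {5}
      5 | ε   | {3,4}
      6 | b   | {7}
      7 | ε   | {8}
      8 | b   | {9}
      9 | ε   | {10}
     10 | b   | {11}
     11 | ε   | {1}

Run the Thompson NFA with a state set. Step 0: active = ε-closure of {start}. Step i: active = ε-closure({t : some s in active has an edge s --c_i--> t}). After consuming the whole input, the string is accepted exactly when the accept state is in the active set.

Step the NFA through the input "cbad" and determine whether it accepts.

start: ε-closure({0}) = {0,2,4,6}
'c' @ 1: {1,3,4,5}  (accept∈set)
'b' @ 2: {}  — state set empty
rest 'ad' ignored (set empty)
after full input: {}  (accept=1 not in)

Answer: REJECT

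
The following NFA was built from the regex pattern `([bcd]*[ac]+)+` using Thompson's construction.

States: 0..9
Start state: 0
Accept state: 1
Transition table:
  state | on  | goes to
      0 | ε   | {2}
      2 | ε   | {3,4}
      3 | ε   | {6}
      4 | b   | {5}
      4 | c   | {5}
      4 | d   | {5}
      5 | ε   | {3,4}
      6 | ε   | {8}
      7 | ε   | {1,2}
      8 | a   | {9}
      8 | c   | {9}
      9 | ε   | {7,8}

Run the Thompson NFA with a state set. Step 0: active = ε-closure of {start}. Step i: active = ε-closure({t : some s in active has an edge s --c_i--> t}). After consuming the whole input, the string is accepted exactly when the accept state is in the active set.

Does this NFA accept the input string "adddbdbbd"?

Answer: REJECT

Trace:
initial (ε-close {0}): {0,2,3,4,6,8}
'a' @ 1: {1,2,3,4,6,7,8,9}  (accept∈set)
'd' @ 2: {3,4,5,6,8}
'd' @ 3: {3,4,5,6,8}
'd' @ 4: {3,4,5,6,8}
'b' @ 5: {3,4,5,6,8}
'd' @ 6: {3,4,5,6,8}
'b' @ 7: {3,4,5,6,8}
'b' @ 8: {3,4,5,6,8}
'd' @ 9: {3,4,5,6,8}
end set {3,4,5,6,8} — state 1 not in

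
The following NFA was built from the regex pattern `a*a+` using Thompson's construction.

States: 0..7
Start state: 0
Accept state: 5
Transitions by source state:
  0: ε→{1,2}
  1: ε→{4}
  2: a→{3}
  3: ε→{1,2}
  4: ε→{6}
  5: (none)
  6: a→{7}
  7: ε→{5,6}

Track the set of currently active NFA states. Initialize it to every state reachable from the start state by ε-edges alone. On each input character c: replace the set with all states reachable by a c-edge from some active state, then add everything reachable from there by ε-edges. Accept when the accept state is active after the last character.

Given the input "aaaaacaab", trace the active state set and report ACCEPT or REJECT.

Answer: REJECT

Derivation:
start: ε-closure({0}) = {0,1,2,4,6}
'a' @ 1: {1,2,3,4,5,6,7}  ✓accept
'a' @ 2: {1,2,3,4,5,6,7}  ✓accept
'a' @ 3: {1,2,3,4,5,6,7}  ✓accept
'a' @ 4: {1,2,3,4,5,6,7}  ✓accept
'a' @ 5: {1,2,3,4,5,6,7}  ✓accept
'c' @ 6: {}  — state set empty
rest 'aab' ignored (set empty)
final: {}; accept 5 not in set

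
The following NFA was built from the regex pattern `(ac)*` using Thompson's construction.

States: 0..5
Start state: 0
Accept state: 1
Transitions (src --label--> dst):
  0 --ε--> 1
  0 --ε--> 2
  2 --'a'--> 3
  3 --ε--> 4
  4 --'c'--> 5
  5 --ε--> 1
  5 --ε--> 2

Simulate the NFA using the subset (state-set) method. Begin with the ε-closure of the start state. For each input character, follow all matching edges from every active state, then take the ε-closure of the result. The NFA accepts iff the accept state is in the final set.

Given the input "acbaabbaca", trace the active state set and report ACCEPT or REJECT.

S₀ = ε-closure({0}) = {0,1,2}
'a' @ 1: {3,4}
'c' @ 2: {1,2,5}  ✓accept
'b' @ 3: {}  — state set empty
rest 'aabbaca' ignored (set empty)
end set {} — state 1 not in

Answer: REJECT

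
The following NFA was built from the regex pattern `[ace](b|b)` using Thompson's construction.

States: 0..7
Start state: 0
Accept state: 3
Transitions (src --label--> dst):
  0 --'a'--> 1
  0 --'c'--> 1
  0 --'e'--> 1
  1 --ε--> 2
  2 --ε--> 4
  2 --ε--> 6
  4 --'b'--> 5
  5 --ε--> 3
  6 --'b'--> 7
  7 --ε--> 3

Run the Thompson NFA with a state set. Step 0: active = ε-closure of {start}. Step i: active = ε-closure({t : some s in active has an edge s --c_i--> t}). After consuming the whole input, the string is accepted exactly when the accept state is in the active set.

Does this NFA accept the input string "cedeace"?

start: ε-closure({0}) = {0}
'c' @ 1: {1,2,4,6}
'e' @ 2: {}  — state set empty
rest 'deace' ignored (set empty)
after full input: {}  (accept=3 not in)

Answer: REJECT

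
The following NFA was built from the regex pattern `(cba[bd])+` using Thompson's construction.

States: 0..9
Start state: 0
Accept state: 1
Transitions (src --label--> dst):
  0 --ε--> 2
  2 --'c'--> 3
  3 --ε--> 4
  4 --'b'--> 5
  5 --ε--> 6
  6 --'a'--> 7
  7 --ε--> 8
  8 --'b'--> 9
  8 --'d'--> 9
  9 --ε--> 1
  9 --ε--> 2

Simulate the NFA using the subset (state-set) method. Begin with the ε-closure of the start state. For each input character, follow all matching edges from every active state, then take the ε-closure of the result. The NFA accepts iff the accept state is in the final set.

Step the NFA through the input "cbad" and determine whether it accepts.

Answer: ACCEPT

Trace:
start: ε-closure({0}) = {0,2}
'c' @ 1: {3,4}
'b' @ 2: {5,6}
'a' @ 3: {7,8}
'd' @ 4: {1,2,9}  (accept∈set)
end set {1,2,9} — state 1 in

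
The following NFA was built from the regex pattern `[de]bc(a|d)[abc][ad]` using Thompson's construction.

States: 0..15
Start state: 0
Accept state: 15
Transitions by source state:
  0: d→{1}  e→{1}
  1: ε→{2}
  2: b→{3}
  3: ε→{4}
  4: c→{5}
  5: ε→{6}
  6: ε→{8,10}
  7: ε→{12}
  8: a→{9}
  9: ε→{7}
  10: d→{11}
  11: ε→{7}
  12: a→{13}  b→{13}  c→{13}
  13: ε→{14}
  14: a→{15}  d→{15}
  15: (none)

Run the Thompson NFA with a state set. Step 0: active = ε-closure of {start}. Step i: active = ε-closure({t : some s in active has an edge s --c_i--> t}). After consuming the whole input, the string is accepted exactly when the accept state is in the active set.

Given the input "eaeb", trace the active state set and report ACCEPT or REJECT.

initial (ε-close {0}): {0}
'e' @ 1: {1,2}
'a' @ 2: {}  — no active states
rest 'eb' ignored (set empty)
after full input: {}  (accept=15 not in)

Answer: REJECT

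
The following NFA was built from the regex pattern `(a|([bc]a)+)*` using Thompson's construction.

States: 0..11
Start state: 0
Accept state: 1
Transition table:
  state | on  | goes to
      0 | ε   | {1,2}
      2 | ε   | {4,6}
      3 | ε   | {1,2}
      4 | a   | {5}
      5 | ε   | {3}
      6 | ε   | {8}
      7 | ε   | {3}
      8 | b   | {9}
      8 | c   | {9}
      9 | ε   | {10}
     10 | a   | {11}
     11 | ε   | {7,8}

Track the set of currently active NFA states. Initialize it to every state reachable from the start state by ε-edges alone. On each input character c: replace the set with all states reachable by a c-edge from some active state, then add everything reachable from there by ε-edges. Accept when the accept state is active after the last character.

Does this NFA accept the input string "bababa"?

S₀ = ε-closure({0}) = {0,1,2,4,6,8}
'b' @ 1: {9,10}
'a' @ 2: {1,2,3,4,6,7,8,11}  ✓accept
'b' @ 3: {9,10}
'a' @ 4: {1,2,3,4,6,7,8,11}  ✓accept
'b' @ 5: {9,10}
'a' @ 6: {1,2,3,4,6,7,8,11}  ✓accept
end set {1,2,3,4,6,7,8,11} — state 1 in

Answer: ACCEPT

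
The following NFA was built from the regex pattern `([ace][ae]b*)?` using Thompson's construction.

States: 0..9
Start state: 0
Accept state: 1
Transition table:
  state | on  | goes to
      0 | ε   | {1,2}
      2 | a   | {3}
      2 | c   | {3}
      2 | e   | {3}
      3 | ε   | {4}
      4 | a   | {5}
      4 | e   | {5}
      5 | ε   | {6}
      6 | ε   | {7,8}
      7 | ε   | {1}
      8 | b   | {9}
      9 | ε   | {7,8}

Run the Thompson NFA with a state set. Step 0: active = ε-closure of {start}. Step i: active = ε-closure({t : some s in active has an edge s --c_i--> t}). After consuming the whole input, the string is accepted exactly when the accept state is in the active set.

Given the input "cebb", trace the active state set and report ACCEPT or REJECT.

start: ε-closure({0}) = {0,1,2}
'c' @ 1: {3,4}
'e' @ 2: {1,5,6,7,8}  [accepting]
'b' @ 3: {1,7,8,9}  [accepting]
'b' @ 4: {1,7,8,9}  [accepting]
end set {1,7,8,9} — state 1 in

Answer: ACCEPT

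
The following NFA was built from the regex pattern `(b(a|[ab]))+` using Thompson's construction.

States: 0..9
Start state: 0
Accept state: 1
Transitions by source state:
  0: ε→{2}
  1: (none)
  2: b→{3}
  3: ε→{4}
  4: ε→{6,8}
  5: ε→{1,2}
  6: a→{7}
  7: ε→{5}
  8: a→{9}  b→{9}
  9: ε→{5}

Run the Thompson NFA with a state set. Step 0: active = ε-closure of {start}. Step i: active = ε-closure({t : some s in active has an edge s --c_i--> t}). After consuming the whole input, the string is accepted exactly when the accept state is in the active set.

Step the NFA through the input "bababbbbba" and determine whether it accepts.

Answer: ACCEPT

Steps:
start: ε-closure({0}) = {0,2}
'b' @ 1: {3,4,6,8}
'a' @ 2: {1,2,5,7,9}  ✓accept
'b' @ 3: {3,4,6,8}
'a' @ 4: {1,2,5,7,9}  ✓accept
'b' @ 5: {3,4,6,8}
'b' @ 6: {1,2,5,9}  ✓accept
'b' @ 7: {3,4,6,8}
'b' @ 8: {1,2,5,9}  ✓accept
'b' @ 9: {3,4,6,8}
'a' @ 10: {1,2,5,7,9}  ✓accept
final: {1,2,5,7,9}; accept 1 in set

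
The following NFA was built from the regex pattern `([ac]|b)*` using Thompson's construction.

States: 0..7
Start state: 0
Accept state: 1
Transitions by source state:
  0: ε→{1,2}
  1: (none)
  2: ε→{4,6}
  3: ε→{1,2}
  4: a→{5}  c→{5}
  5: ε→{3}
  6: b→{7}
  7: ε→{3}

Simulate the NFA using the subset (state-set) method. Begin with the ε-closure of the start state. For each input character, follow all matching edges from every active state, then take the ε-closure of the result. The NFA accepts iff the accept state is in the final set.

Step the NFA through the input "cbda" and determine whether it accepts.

S₀ = ε-closure({0}) = {0,1,2,4,6}
'c' @ 1: {1,2,3,4,5,6}  ✓accept
'b' @ 2: {1,2,3,4,6,7}  ✓accept
'd' @ 3: {}  — dead — no transitions
rest 'a' ignored (set empty)
final: {}; accept 1 not in set

Answer: REJECT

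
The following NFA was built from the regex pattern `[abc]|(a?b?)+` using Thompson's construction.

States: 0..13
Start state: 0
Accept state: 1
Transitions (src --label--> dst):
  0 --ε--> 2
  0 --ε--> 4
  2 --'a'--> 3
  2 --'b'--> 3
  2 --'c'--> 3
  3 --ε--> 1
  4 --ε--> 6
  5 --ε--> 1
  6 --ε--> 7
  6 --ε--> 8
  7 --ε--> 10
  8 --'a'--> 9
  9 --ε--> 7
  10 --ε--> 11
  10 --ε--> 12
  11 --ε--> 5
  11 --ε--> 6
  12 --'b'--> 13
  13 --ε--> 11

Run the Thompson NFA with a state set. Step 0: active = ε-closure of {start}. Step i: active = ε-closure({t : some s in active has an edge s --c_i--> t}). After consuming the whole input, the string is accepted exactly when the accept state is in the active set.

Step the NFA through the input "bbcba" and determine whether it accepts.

S₀ = ε-closure({0}) = {0,1,2,4,5,6,7,8,10,11,12}
'b' @ 1: {1,3,5,6,7,8,10,11,12,13}  ✓accept
'b' @ 2: {1,5,6,7,8,10,11,12,13}  ✓accept
'c' @ 3: {}  — state set empty
rest 'ba' ignored (set empty)
final: {}; accept 1 not in set

Answer: REJECT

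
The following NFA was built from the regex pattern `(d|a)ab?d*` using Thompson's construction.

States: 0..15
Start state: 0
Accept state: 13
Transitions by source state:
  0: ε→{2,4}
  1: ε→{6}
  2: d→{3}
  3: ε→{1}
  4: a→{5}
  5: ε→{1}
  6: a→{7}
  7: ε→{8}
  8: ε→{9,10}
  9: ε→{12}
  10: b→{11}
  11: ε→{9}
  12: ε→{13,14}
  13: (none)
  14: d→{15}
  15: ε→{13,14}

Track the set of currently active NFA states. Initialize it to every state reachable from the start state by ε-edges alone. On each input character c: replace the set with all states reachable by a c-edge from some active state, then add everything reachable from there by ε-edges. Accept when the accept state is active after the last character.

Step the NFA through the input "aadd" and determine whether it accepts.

S₀ = ε-closure({0}) = {0,2,4}
'a' @ 1: {1,5,6}
'a' @ 2: {7,8,9,10,12,13,14}  [accepting]
'd' @ 3: {13,14,15}  [accepting]
'd' @ 4: {13,14,15}  [accepting]
final: {13,14,15}; accept 13 in set

Answer: ACCEPT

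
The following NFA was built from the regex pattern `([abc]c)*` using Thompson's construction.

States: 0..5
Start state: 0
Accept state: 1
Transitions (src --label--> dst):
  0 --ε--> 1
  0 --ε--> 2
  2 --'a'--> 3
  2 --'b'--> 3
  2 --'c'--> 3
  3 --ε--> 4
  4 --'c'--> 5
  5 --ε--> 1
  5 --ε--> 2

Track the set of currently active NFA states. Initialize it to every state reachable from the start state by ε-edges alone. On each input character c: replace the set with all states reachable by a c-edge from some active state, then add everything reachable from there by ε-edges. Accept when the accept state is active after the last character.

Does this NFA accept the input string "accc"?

start: ε-closure({0}) = {0,1,2}
'a' @ 1: {3,4}
'c' @ 2: {1,2,5}  [accepting]
'c' @ 3: {3,4}
'c' @ 4: {1,2,5}  [accepting]
final: {1,2,5}; accept 1 in set

Answer: ACCEPT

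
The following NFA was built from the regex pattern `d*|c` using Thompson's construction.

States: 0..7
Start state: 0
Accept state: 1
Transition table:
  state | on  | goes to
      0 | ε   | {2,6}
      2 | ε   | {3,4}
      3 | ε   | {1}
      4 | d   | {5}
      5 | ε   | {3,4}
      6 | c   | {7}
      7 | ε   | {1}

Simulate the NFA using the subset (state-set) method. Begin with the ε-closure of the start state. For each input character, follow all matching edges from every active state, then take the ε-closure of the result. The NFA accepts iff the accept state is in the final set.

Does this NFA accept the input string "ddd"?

Answer: ACCEPT

Derivation:
S₀ = ε-closure({0}) = {0,1,2,3,4,6}
'd' @ 1: {1,3,4,5}  ✓accept
'd' @ 2: {1,3,4,5}  ✓accept
'd' @ 3: {1,3,4,5}  ✓accept
end set {1,3,4,5} — state 1 in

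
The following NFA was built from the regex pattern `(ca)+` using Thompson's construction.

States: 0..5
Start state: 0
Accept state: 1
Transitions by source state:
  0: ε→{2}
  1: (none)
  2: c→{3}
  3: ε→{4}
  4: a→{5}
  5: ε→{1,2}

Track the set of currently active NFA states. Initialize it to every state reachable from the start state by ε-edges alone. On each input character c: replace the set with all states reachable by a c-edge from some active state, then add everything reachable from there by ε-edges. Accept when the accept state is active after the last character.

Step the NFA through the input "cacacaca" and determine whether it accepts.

Answer: ACCEPT

Steps:
S₀ = ε-closure({0}) = {0,2}
'c' @ 1: {3,4}
'a' @ 2: {1,2,5}  ✓accept
'c' @ 3: {3,4}
'a' @ 4: {1,2,5}  ✓accept
'c' @ 5: {3,4}
'a' @ 6: {1,2,5}  ✓accept
'c' @ 7: {3,4}
'a' @ 8: {1,2,5}  ✓accept
final: {1,2,5}; accept 1 in set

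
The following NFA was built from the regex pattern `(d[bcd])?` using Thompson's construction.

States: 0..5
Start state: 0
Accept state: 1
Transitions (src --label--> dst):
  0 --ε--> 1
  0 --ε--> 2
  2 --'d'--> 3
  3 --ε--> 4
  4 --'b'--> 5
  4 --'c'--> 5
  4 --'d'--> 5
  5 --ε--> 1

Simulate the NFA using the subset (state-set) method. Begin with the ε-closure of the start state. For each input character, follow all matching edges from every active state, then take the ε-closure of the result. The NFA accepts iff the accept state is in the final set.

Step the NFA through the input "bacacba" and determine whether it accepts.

Answer: REJECT

Steps:
initial (ε-close {0}): {0,1,2}
'b' @ 1: {}  — no active states
rest 'acacba' ignored (set empty)
end set {} — state 1 not in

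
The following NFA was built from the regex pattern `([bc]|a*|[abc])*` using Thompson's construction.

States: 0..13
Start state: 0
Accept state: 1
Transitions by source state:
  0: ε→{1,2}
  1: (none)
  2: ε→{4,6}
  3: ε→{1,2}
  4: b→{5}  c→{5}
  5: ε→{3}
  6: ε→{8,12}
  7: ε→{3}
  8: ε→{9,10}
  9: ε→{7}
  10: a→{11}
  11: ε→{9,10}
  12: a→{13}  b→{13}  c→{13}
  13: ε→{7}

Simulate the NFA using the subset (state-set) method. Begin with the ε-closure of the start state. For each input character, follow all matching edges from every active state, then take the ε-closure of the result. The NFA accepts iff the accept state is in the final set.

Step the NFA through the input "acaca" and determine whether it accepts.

Answer: ACCEPT

Derivation:
initial (ε-close {0}): {0,1,2,3,4,6,7,8,9,10,12}
'a' @ 1: {1,2,3,4,6,7,8,9,10,11,12,13}  (accept∈set)
'c' @ 2: {1,2,3,4,5,6,7,8,9,10,12,13}  (accept∈set)
'a' @ 3: {1,2,3,4,6,7,8,9,10,11,12,13}  (accept∈set)
'c' @ 4: {1,2,3,4,5,6,7,8,9,10,12,13}  (accept∈set)
'a' @ 5: {1,2,3,4,6,7,8,9,10,11,12,13}  (accept∈set)
final: {1,2,3,4,6,7,8,9,10,11,12,13}; accept 1 in set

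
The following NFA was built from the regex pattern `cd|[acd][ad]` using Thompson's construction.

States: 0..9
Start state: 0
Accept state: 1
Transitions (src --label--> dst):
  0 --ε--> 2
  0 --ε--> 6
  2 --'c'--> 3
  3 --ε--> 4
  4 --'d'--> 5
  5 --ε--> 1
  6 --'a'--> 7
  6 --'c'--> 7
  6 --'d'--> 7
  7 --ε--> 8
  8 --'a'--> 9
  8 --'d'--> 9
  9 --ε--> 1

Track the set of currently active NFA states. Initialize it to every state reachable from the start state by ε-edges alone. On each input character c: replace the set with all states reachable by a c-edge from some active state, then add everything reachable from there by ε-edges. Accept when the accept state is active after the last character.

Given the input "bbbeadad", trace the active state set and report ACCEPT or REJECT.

start: ε-closure({0}) = {0,2,6}
'b' @ 1: {}  — no active states
rest 'bbeadad' ignored (set empty)
after full input: {}  (accept=1 not in)

Answer: REJECT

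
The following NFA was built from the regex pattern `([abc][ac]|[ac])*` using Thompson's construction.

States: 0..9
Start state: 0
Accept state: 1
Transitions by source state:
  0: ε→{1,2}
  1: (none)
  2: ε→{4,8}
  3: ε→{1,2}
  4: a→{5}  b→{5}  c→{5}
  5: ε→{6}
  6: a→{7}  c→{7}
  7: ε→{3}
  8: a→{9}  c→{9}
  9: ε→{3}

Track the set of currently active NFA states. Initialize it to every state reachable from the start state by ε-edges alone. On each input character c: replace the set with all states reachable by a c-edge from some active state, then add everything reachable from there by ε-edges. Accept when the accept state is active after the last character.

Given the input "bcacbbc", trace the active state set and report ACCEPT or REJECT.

S₀ = ε-closure({0}) = {0,1,2,4,8}
'b' @ 1: {5,6}
'c' @ 2: {1,2,3,4,7,8}  (accept∈set)
'a' @ 3: {1,2,3,4,5,6,8,9}  (accept∈set)
'c' @ 4: {1,2,3,4,5,6,7,8,9}  (accept∈set)
'b' @ 5: {5,6}
'b' @ 6: {}  — dead — no transitions
rest 'c' ignored (set empty)
end set {} — state 1 not in

Answer: REJECT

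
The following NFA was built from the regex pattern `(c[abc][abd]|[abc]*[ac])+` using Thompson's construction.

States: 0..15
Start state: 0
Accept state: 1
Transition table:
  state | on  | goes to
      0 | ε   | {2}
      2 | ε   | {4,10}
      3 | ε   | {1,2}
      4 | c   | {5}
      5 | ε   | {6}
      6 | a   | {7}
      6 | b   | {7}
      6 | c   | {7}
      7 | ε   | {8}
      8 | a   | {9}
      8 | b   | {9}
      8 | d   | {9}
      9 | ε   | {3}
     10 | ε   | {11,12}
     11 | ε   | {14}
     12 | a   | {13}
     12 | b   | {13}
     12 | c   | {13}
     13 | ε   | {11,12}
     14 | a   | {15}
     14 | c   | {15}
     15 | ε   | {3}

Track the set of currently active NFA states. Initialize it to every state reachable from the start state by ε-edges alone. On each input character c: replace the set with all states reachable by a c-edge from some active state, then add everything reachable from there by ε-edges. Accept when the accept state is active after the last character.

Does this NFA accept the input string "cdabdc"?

Answer: REJECT

Trace:
S₀ = ε-closure({0}) = {0,2,4,10,11,12,14}
'c' @ 1: {1,2,3,4,5,6,10,11,12,13,14,15}  (accept∈set)
'd' @ 2: {}  — no active states
rest 'abdc' ignored (set empty)
end set {} — state 1 not in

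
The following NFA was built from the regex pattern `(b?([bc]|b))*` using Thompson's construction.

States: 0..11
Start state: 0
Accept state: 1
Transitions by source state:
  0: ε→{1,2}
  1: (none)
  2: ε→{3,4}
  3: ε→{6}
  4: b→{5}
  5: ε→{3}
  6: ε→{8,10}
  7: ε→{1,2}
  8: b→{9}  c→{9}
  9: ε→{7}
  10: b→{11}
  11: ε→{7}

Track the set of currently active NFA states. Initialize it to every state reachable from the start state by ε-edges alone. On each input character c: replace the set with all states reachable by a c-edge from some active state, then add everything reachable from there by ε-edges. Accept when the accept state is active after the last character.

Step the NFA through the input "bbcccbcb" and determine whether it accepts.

Answer: ACCEPT

Steps:
S₀ = ε-closure({0}) = {0,1,2,3,4,6,8,10}
'b' @ 1: {1,2,3,4,5,6,7,8,9,10,11}  [accepting]
'b' @ 2: {1,2,3,4,5,6,7,8,9,10,11}  [accepting]
'c' @ 3: {1,2,3,4,6,7,8,9,10}  [accepting]
'c' @ 4: {1,2,3,4,6,7,8,9,10}  [accepting]
'c' @ 5: {1,2,3,4,6,7,8,9,10}  [accepting]
'b' @ 6: {1,2,3,4,5,6,7,8,9,10,11}  [accepting]
'c' @ 7: {1,2,3,4,6,7,8,9,10}  [accepting]
'b' @ 8: {1,2,3,4,5,6,7,8,9,10,11}  [accepting]
end set {1,2,3,4,5,6,7,8,9,10,11} — state 1 in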